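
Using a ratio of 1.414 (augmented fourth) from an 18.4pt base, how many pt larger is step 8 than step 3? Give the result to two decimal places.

Step 3: 18.4 × 1.414³ = 52.0195pt
Step 8: 18.4 × 1.414⁸ = 294.0445pt
Difference: 294.0445 − 52.0195 = 242.0250pt

242.03pt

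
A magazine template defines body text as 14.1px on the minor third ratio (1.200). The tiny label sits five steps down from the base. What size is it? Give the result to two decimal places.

A modular type scale is a geometric sequence: sizeₙ = base × rⁿ.
14.1 ÷ 1.200⁵ = 14.1 ÷ 2.48832 ≈ 5.67

5.67px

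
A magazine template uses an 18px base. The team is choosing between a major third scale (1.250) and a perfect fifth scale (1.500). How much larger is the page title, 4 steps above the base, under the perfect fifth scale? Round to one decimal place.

Major third: 18.0 × 1.250⁴ = 43.945px
Perfect fifth: 18.0 × 1.500⁴ = 91.125px
Difference: 91.125 − 43.945 = 47.180px

47.2px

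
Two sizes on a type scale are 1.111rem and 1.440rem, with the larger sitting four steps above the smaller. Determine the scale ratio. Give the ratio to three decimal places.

1.067

The ratio satisfies 1.111 × r⁴ = 1.440, so r = (1.440 / 1.111)^(1/4).
r = 1.2961^(1/4) ≈ 1.0670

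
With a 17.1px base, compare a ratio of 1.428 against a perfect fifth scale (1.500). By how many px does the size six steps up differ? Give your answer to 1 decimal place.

49.8px

At 1.428: 17.1 × 1.428⁶ = 144.999px
Perfect fifth: 17.1 × 1.500⁶ = 194.780px
Difference: 194.780 − 144.999 = 49.781px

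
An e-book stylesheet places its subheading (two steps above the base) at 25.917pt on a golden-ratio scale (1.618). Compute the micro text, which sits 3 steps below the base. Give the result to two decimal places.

The gap is -3 − (2) = -5 steps, so the factor is 1.618^-5.
25.917 ÷ 1.618⁵ = 25.917 ÷ 11.08901 ≈ 2.337

2.34pt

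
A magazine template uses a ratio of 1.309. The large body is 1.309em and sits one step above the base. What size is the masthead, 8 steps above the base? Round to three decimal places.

8.620em

The gap is 8 − (1) = 7 steps, so the factor is 1.309^7.
1.309 × 1.309⁷ = 1.309 × 6.58533 ≈ 8.620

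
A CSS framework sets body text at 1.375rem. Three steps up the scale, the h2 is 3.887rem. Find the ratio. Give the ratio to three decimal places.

The ratio satisfies 1.375 × r³ = 3.887, so r = (3.887 / 1.375)^(1/3).
r = 2.8269^(1/3) ≈ 1.4140

1.414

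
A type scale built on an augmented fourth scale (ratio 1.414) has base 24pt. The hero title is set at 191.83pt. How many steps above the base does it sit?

1.414ⁿ = 191.83 / 24 = 7.9929
n = ln(7.9929) / ln(1.414) = 2.0786 / 0.3464 ≈ 6.00

6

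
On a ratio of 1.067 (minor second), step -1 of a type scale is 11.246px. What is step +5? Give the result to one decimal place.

16.6px

Moving from step -1 to step +5 is 6 steps up, so multiply by r⁶.
11.246 × 1.067⁶ = 11.246 × 1.47566 ≈ 16.595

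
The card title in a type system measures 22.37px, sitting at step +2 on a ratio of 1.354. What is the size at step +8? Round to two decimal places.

Moving from step +2 to step +8 is 6 steps up, so multiply by r⁶.
22.37 × 1.354⁶ = 22.37 × 6.16186 ≈ 137.841

137.84px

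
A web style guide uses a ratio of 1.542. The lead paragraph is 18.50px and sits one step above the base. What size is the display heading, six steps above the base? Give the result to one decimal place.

161.3px

The gap is 6 − (1) = 5 steps, so the factor is 1.542^5.
18.50 × 1.542⁵ = 18.50 × 8.71810 ≈ 161.285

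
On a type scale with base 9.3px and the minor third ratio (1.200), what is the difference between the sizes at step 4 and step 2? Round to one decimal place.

Step 2: 9.3 × 1.200² = 13.392px
Step 4: 9.3 × 1.200⁴ = 19.284px
Difference: 19.284 − 13.392 = 5.892px

5.9px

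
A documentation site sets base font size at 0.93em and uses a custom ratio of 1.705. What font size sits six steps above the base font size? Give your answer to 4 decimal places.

22.8470em

Every step multiplies by the scale ratio.
0.93 × 1.705⁶ = 0.93 × 24.56667 ≈ 22.8470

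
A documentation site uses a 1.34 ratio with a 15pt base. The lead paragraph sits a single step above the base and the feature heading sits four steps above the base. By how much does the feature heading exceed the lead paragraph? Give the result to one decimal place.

28.3pt

Step 1: 15.0 × 1.34 = 20.100pt
Step 4: 15.0 × 1.34⁴ = 48.363pt
Difference: 48.363 − 20.100 = 28.263pt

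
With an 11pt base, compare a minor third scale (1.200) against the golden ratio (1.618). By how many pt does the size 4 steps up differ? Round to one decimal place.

Minor third: 11.0 × 1.200⁴ = 22.810pt
Golden ratio: 11.0 × 1.618⁴ = 75.389pt
Difference: 75.389 − 22.810 = 52.579pt

52.6pt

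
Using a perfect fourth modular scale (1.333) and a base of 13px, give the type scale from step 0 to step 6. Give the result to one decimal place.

Step 0: 13px
Step 1: 13.0 × 1.333 = 17.3
Step 2: 13.0 × 1.333² = 23.1
Step 3: 13.0 × 1.333³ = 30.8
Step 4: 13.0 × 1.333⁴ = 41.0
Step 5: 13.0 × 1.333⁵ = 54.7
Step 6: 13.0 × 1.333⁶ = 72.9

13.0px, 17.3px, 23.1px, 30.8px, 41.0px, 54.7px, 72.9px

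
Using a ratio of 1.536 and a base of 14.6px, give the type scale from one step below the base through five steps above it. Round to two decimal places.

Step -1: 14.6 ÷ 1.536 = 9.51
Step 0: 14.6px
Step 1: 14.6 × 1.536 = 22.43
Step 2: 14.6 × 1.536² = 34.45
Step 3: 14.6 × 1.536³ = 52.91
Step 4: 14.6 × 1.536⁴ = 81.27
Step 5: 14.6 × 1.536⁵ = 124.83

9.51px, 14.60px, 22.43px, 34.45px, 52.91px, 81.27px, 124.83px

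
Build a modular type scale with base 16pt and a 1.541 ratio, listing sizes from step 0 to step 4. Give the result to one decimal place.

16.0pt, 24.7pt, 38.0pt, 58.6pt, 90.2pt

Step 0: 16pt
Step 1: 16.0 × 1.541 = 24.7
Step 2: 16.0 × 1.541² = 38.0
Step 3: 16.0 × 1.541³ = 58.6
Step 4: 16.0 × 1.541⁴ = 90.2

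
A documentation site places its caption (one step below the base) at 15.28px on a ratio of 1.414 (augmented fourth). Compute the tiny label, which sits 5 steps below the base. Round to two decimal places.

3.82px

The gap is -5 − (-1) = -4 steps, so the factor is 1.414^-4.
15.28 ÷ 1.414⁴ = 15.28 ÷ 3.99758 ≈ 3.822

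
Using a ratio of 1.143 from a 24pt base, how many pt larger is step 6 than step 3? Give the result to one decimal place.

Step 3: 24.0 × 1.143³ = 35.839pt
Step 6: 24.0 × 1.143⁶ = 53.517pt
Difference: 53.517 − 35.839 = 17.678pt

17.7pt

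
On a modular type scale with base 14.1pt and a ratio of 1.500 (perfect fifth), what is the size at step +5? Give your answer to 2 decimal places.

A modular type scale is a geometric sequence: sizeₙ = base × rⁿ.
14.1 × 1.500⁵ = 14.1 × 7.59375 ≈ 107.07

107.07pt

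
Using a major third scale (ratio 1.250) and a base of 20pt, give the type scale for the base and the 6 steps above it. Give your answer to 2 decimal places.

20.00pt, 25.00pt, 31.25pt, 39.06pt, 48.83pt, 61.04pt, 76.29pt

Step 0: 20pt
Step 1: 20.0 × 1.250 = 25.00
Step 2: 20.0 × 1.250² = 31.25
Step 3: 20.0 × 1.250³ = 39.06
Step 4: 20.0 × 1.250⁴ = 48.83
Step 5: 20.0 × 1.250⁵ = 61.04
Step 6: 20.0 × 1.250⁶ = 76.29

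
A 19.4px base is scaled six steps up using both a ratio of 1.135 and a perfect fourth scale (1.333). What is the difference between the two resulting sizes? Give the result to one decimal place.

At 1.135: 19.4 × 1.135⁶ = 41.474px
Perfect fourth: 19.4 × 1.333⁶ = 108.839px
Difference: 108.839 − 41.474 = 67.365px

67.4px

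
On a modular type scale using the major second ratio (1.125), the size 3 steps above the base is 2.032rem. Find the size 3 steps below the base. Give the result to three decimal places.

2.032 ÷ 1.125⁶ = 2.032 ÷ 2.02729 ≈ 1.002

1.002rem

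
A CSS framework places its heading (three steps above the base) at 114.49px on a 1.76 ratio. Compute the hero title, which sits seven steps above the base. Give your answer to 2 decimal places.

1098.55px

The gap is 7 − (3) = 4 steps, so the factor is 1.76^4.
114.49 × 1.76⁴ = 114.49 × 9.59513 ≈ 1098.546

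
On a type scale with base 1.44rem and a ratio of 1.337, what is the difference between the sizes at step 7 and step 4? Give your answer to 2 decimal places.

6.40rem

Step 4: 1.44 × 1.337⁴ = 4.6014rem
Step 7: 1.44 × 1.337⁷ = 10.9972rem
Difference: 10.9972 − 4.6014 = 6.3958rem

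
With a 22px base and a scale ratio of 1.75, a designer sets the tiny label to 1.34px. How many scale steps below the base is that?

1.75ⁿ = 22 / 1.34 = 16.4179
n = ln(16.4179) / ln(1.75) = 2.7984 / 0.5596 ≈ 5.00

5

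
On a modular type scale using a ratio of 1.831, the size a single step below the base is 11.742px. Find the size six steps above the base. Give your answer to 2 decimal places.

810.14px

11.742 × 1.831⁷ = 11.742 × 68.99513 ≈ 810.141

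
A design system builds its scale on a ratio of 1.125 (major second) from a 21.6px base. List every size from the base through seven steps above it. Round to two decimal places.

Step 0: 21.6px
Step 1: 21.6 × 1.125 = 24.30
Step 2: 21.6 × 1.125² = 27.34
Step 3: 21.6 × 1.125³ = 30.75
Step 4: 21.6 × 1.125⁴ = 34.60
Step 5: 21.6 × 1.125⁵ = 38.92
Step 6: 21.6 × 1.125⁶ = 43.79
Step 7: 21.6 × 1.125⁷ = 49.26

21.60px, 24.30px, 27.34px, 30.75px, 34.60px, 38.92px, 43.79px, 49.26px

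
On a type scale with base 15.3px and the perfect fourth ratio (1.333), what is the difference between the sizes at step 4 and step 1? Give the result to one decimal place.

27.9px

Step 1: 15.3 × 1.333 = 20.395px
Step 4: 15.3 × 1.333⁴ = 48.307px
Difference: 48.307 − 20.395 = 27.912px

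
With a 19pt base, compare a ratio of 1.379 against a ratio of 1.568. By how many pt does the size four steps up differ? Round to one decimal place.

At 1.379: 19.0 × 1.379⁴ = 68.709pt
At 1.568: 19.0 × 1.568⁴ = 114.852pt
Difference: 114.852 − 68.709 = 46.143pt

46.1pt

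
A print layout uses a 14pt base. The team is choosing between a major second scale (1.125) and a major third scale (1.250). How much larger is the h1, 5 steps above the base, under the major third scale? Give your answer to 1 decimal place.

17.5pt

Major second: 14.0 × 1.125⁵ = 25.228pt
Major third: 14.0 × 1.250⁵ = 42.725pt
Difference: 42.725 − 25.228 = 17.497pt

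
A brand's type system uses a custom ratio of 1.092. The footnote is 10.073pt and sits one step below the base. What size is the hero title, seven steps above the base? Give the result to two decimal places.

20.37pt

10.073 × 1.092⁸ = 10.073 × 2.02200 ≈ 20.368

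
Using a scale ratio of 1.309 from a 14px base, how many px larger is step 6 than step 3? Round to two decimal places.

39.03px

Step 3: 14.0 × 1.309³ = 31.4013px
Step 6: 14.0 × 1.309⁶ = 70.4313px
Difference: 70.4313 − 31.4013 = 39.0300px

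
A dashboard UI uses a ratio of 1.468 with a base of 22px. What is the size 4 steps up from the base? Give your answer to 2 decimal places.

22.0 × 1.468⁴ = 22.0 × 4.64413 ≈ 102.17

102.17px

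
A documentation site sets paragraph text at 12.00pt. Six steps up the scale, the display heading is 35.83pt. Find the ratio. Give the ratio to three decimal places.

r⁶ = 35.83 / 12.00, so r = (35.83/12.00)^(1/6).
r = 2.9858^(1/6) ≈ 1.2000

1.200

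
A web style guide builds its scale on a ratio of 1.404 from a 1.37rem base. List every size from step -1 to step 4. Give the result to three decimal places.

0.976rem, 1.370rem, 1.923rem, 2.701rem, 3.792rem, 5.323rem

Step -1: 1.37 ÷ 1.404 = 0.976
Step 0: 1.37rem
Step 1: 1.37 × 1.404 = 1.923
Step 2: 1.37 × 1.404² = 2.701
Step 3: 1.37 × 1.404³ = 3.792
Step 4: 1.37 × 1.404⁴ = 5.323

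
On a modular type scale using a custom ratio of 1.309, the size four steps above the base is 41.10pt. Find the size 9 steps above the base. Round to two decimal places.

The gap is 9 − (4) = 5 steps, so the factor is 1.309^5.
41.10 × 1.309⁵ = 41.10 × 3.84325 ≈ 157.957

157.96pt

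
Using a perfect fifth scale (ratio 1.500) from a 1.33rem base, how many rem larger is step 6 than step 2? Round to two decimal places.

Step 2: 1.33 × 1.500² = 2.9925rem
Step 6: 1.33 × 1.500⁶ = 15.1495rem
Difference: 15.1495 − 2.9925 = 12.1570rem

12.16rem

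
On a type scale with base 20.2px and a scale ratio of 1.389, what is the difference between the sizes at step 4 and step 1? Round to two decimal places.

Step 1: 20.2 × 1.389 = 28.0578px
Step 4: 20.2 × 1.389⁴ = 75.1900px
Difference: 75.1900 − 28.0578 = 47.1322px

47.13px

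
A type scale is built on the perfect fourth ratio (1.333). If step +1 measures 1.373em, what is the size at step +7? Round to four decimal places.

Moving from step +1 to step +7 is 6 steps up, so multiply by r⁶.
1.373 × 1.333⁶ = 1.373 × 5.61023 ≈ 7.7028

7.7028em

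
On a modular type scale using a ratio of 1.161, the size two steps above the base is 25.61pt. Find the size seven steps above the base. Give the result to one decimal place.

54.0pt

25.61 × 1.161⁵ = 25.61 × 2.10941 ≈ 54.022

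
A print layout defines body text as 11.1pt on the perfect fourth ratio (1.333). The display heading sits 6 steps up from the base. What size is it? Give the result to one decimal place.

Each step on a modular scale multiplies by the ratio, so the size n steps from the base is base × ratioⁿ.
11.1 × 1.333⁶ = 11.1 × 5.61023 ≈ 62.27

62.3pt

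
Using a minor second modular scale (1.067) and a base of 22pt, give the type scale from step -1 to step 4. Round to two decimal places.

20.62pt, 22.00pt, 23.47pt, 25.05pt, 26.72pt, 28.52pt

Step -1: 22.0 ÷ 1.067 = 20.62
Step 0: 22pt
Step 1: 22.0 × 1.067 = 23.47
Step 2: 22.0 × 1.067² = 25.05
Step 3: 22.0 × 1.067³ = 26.72
Step 4: 22.0 × 1.067⁴ = 28.52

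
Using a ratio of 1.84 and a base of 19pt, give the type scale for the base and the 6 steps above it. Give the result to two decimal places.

19.00pt, 34.96pt, 64.33pt, 118.36pt, 217.78pt, 400.72pt, 737.33pt

Step 0: 19pt
Step 1: 19.0 × 1.84 = 34.96
Step 2: 19.0 × 1.84² = 64.33
Step 3: 19.0 × 1.84³ = 118.36
Step 4: 19.0 × 1.84⁴ = 217.78
Step 5: 19.0 × 1.84⁵ = 400.72
Step 6: 19.0 × 1.84⁶ = 737.33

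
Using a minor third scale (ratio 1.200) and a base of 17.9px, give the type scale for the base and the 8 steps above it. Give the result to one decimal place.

17.9px, 21.5px, 25.8px, 30.9px, 37.1px, 44.5px, 53.4px, 64.1px, 77.0px

Step 0: 17.9px
Step 1: 17.9 × 1.200 = 21.5
Step 2: 17.9 × 1.200² = 25.8
Step 3: 17.9 × 1.200³ = 30.9
Step 4: 17.9 × 1.200⁴ = 37.1
Step 5: 17.9 × 1.200⁵ = 44.5
Step 6: 17.9 × 1.200⁶ = 53.4
Step 7: 17.9 × 1.200⁷ = 64.1
Step 8: 17.9 × 1.200⁸ = 77.0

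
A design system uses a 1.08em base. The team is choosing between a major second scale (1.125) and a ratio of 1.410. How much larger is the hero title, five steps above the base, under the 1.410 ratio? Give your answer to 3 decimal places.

Major second: 1.08 × 1.125⁵ = 1.94620em
At 1.410: 1.08 × 1.410⁵ = 6.01893em
Difference: 6.01893 − 1.94620 = 4.07273em

4.073em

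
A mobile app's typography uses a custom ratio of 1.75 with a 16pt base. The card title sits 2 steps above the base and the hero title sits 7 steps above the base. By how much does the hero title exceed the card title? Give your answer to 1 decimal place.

Step 2: 16.0 × 1.75² = 49.000pt
Step 7: 16.0 × 1.75⁷ = 804.241pt
Difference: 804.241 − 49.000 = 755.241pt

755.2pt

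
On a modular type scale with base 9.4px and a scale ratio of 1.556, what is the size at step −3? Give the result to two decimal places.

Each step on a modular scale multiplies by the ratio, so the size n steps from the base is base × ratioⁿ.
9.4 ÷ 1.556³ = 9.4 ÷ 3.76729 ≈ 2.50

2.50px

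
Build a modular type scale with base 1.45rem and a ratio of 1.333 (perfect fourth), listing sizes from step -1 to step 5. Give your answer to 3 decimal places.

Step -1: 1.45 ÷ 1.333 = 1.088
Step 0: 1.45rem
Step 1: 1.45 × 1.333 = 1.933
Step 2: 1.45 × 1.333² = 2.576
Step 3: 1.45 × 1.333³ = 3.434
Step 4: 1.45 × 1.333⁴ = 4.578
Step 5: 1.45 × 1.333⁵ = 6.103

1.088rem, 1.450rem, 1.933rem, 2.576rem, 3.434rem, 4.578rem, 6.103rem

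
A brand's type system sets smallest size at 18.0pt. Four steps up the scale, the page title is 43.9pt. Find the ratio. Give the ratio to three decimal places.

r⁴ = 43.9 / 18.0, so r = (43.9/18.0)^(1/4).
r = 2.4389^(1/4) ≈ 1.2497

1.250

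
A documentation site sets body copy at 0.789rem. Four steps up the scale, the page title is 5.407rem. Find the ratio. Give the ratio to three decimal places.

1.618

r⁴ = 5.407 / 0.789, so r = (5.407/0.789)^(1/4).
r = 6.8530^(1/4) ≈ 1.6180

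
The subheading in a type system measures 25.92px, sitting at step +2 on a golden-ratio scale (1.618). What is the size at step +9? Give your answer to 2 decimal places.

25.92 × 1.618⁷ = 25.92 × 29.03017 ≈ 752.462

752.46px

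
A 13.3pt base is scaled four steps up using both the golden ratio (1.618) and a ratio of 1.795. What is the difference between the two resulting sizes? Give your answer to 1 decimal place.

Golden ratio: 13.3 × 1.618⁴ = 91.152pt
At 1.795: 13.3 × 1.795⁴ = 138.073pt
Difference: 138.073 − 91.152 = 46.921pt

46.9pt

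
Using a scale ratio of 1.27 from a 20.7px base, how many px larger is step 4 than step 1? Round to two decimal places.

27.56px

Step 1: 20.7 × 1.27 = 26.2890px
Step 4: 20.7 × 1.27⁴ = 53.8499px
Difference: 53.8499 − 26.2890 = 27.5609px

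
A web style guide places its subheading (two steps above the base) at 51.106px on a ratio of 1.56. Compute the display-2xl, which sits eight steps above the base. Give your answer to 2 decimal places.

51.106 × 1.56⁶ = 51.106 × 14.41277 ≈ 736.579

736.58px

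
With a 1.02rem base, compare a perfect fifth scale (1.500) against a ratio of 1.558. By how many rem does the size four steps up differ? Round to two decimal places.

0.85rem

Perfect fifth: 1.02 × 1.500⁴ = 5.1638rem
At 1.558: 1.02 × 1.558⁴ = 6.0099rem
Difference: 6.0099 − 5.1638 = 0.8461rem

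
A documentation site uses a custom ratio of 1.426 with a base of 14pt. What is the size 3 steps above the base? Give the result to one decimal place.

14.0 × 1.426³ = 14.0 × 2.89974 ≈ 40.60

40.6pt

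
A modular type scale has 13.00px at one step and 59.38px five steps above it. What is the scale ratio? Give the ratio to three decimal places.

r⁵ = 59.38 / 13.00, so r = (59.38/13.00)^(1/5).
r = 4.5677^(1/5) ≈ 1.3550

1.355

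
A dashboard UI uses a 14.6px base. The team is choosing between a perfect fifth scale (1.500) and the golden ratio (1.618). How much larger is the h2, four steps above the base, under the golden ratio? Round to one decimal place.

26.1px

Perfect fifth: 14.6 × 1.500⁴ = 73.912px
Golden ratio: 14.6 × 1.618⁴ = 100.061px
Difference: 100.061 − 73.912 = 26.149px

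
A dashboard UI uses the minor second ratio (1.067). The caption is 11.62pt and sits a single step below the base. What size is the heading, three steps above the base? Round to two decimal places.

15.06pt

Moving from step -1 to step +3 is 4 steps up, so multiply by r⁴.
11.62 × 1.067⁴ = 11.62 × 1.29616 ≈ 15.061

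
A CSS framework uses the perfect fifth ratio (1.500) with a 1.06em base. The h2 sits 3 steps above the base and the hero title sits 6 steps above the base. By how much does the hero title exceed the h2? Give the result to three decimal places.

Step 3: 1.06 × 1.500³ = 3.57750em
Step 6: 1.06 × 1.500⁶ = 12.07406em
Difference: 12.07406 − 3.57750 = 8.49656em

8.497em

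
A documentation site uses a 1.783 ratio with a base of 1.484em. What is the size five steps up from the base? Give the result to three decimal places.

26.742em

A modular type scale is a geometric sequence: sizeₙ = base × rⁿ.
1.484 × 1.783⁵ = 1.484 × 18.02008 ≈ 26.742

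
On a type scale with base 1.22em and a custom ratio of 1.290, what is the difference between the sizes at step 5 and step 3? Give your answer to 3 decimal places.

Step 3: 1.22 × 1.290³ = 2.61896em
Step 5: 1.22 × 1.290⁵ = 4.35821em
Difference: 4.35821 − 2.61896 = 1.73925em

1.739em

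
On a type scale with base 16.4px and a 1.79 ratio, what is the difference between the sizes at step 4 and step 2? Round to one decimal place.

Step 2: 16.4 × 1.79² = 52.547px
Step 4: 16.4 × 1.79⁴ = 168.367px
Difference: 168.367 − 52.547 = 115.820px

115.8px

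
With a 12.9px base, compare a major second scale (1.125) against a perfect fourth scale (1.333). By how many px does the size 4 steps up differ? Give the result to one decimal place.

20.1px

Major second: 12.9 × 1.125⁴ = 20.663px
Perfect fourth: 12.9 × 1.333⁴ = 40.730px
Difference: 40.730 − 20.663 = 20.067px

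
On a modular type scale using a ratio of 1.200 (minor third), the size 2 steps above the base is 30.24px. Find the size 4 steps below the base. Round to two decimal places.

10.13px

The gap is -4 − (2) = -6 steps, so the factor is 1.200^-6.
30.24 ÷ 1.200⁶ = 30.24 ÷ 2.98598 ≈ 10.127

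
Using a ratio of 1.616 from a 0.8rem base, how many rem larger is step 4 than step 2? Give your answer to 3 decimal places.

3.367rem

Step 2: 0.8 × 1.616² = 2.08916rem
Step 4: 0.8 × 1.616⁴ = 5.45576rem
Difference: 5.45576 − 2.08916 = 3.36660rem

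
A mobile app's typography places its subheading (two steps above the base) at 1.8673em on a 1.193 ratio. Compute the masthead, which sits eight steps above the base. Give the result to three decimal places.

5.383em

The gap is 8 − (2) = 6 steps, so the factor is 1.193^6.
1.8673 × 1.193⁶ = 1.8673 × 2.88299 ≈ 5.383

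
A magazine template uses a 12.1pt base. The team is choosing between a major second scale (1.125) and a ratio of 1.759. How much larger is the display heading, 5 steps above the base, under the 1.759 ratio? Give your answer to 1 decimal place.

182.0pt

Major second: 12.1 × 1.125⁵ = 21.805pt
At 1.759: 12.1 × 1.759⁵ = 203.758pt
Difference: 203.758 − 21.805 = 181.953pt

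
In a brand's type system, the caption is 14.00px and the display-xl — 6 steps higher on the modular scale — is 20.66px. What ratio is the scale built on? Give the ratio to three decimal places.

The ratio satisfies 14.00 × r⁶ = 20.66, so r = (20.66 / 14.00)^(1/6).
r = 1.4757^(1/6) ≈ 1.0670

1.067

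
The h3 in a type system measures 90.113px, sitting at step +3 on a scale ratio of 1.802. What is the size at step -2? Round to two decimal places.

4.74px

The gap is -2 − (3) = -5 steps, so the factor is 1.802^-5.
90.113 ÷ 1.802⁵ = 90.113 ÷ 19.00089 ≈ 4.743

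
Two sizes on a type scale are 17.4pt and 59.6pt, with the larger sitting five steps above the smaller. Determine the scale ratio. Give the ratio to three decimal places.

1.279

r⁵ = 59.6 / 17.4, so r = (59.6/17.4)^(1/5).
r = 3.4253^(1/5) ≈ 1.2792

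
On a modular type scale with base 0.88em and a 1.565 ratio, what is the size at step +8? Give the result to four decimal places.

31.6663em

A modular type scale is a geometric sequence: sizeₙ = base × rⁿ.
0.88 × 1.565⁸ = 0.88 × 35.98444 ≈ 31.6663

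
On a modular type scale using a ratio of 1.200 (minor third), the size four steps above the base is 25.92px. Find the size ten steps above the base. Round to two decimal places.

77.40px

The gap is 10 − (4) = 6 steps, so the factor is 1.200^6.
25.92 × 1.200⁶ = 25.92 × 2.98598 ≈ 77.397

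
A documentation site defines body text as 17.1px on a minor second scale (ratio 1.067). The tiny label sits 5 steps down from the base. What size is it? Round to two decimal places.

12.36px

17.1 ÷ 1.067⁵ = 17.1 ÷ 1.38300 ≈ 12.36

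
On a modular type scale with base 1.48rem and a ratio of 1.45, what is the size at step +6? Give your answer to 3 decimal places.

13.755rem

Each step on a modular scale multiplies by the ratio, so the size n steps from the base is base × ratioⁿ.
1.48 × 1.45⁶ = 1.48 × 9.29411 ≈ 13.755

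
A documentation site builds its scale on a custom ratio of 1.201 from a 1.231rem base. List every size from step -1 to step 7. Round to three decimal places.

Step -1: 1.231 ÷ 1.201 = 1.025
Step 0: 1.231rem
Step 1: 1.231 × 1.201 = 1.478
Step 2: 1.231 × 1.201² = 1.776
Step 3: 1.231 × 1.201³ = 2.132
Step 4: 1.231 × 1.201⁴ = 2.561
Step 5: 1.231 × 1.201⁵ = 3.076
Step 6: 1.231 × 1.201⁶ = 3.694
Step 7: 1.231 × 1.201⁷ = 4.437

1.025rem, 1.231rem, 1.478rem, 1.776rem, 2.132rem, 2.561rem, 3.076rem, 3.694rem, 4.437rem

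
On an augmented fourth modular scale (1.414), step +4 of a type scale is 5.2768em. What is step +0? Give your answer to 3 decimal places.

The gap is 0 − (4) = -4 steps, so the factor is 1.414^-4.
5.2768 ÷ 1.414⁴ = 5.2768 ÷ 3.99758 ≈ 1.320

1.320em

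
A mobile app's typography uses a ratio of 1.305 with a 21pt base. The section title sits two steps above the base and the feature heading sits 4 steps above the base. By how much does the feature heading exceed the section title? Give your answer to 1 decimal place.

Step 2: 21.0 × 1.305² = 35.764pt
Step 4: 21.0 × 1.305⁴ = 60.906pt
Difference: 60.906 − 35.764 = 25.142pt

25.1pt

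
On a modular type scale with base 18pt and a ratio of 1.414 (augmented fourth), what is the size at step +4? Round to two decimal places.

18.0 × 1.414⁴ = 18.0 × 3.99758 ≈ 71.96

71.96pt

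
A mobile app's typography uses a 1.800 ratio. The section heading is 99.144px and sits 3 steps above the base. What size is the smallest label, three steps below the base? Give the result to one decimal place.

99.144 ÷ 1.800⁶ = 99.144 ÷ 34.01222 ≈ 2.915

2.9px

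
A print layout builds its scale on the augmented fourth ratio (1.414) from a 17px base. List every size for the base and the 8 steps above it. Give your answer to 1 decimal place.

17.0px, 24.0px, 34.0px, 48.1px, 68.0px, 96.1px, 135.9px, 192.1px, 271.7px

Step 0: 17px
Step 1: 17.0 × 1.414 = 24.0
Step 2: 17.0 × 1.414² = 34.0
Step 3: 17.0 × 1.414³ = 48.1
Step 4: 17.0 × 1.414⁴ = 68.0
Step 5: 17.0 × 1.414⁵ = 96.1
Step 6: 17.0 × 1.414⁶ = 135.9
Step 7: 17.0 × 1.414⁷ = 192.1
Step 8: 17.0 × 1.414⁸ = 271.7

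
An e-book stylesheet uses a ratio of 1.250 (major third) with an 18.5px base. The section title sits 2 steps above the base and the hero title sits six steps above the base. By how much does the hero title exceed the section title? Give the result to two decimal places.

Step 2: 18.5 × 1.250² = 28.9062px
Step 6: 18.5 × 1.250⁶ = 70.5719px
Difference: 70.5719 − 28.9062 = 41.6657px

41.67px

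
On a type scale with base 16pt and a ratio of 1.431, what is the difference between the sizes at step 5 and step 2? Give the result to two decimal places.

63.25pt

Step 2: 16.0 × 1.431² = 32.7642pt
Step 5: 16.0 × 1.431⁵ = 96.0104pt
Difference: 96.0104 − 32.7642 = 63.2462pt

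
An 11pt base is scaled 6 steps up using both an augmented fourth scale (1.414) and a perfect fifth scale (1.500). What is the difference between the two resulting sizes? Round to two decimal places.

37.38pt

Augmented fourth: 11.0 × 1.414⁶ = 87.9203pt
Perfect fifth: 11.0 × 1.500⁶ = 125.2969pt
Difference: 125.2969 − 87.9203 = 37.3766pt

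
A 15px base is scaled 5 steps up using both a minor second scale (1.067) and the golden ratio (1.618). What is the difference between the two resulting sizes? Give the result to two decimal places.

Minor second: 15.0 × 1.067⁵ = 20.7450px
Golden ratio: 15.0 × 1.618⁵ = 166.3351px
Difference: 166.3351 − 20.7450 = 145.5901px

145.59px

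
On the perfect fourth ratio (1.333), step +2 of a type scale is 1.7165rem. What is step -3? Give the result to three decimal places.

0.408rem

1.7165 ÷ 1.333⁵ = 1.7165 ÷ 4.20873 ≈ 0.408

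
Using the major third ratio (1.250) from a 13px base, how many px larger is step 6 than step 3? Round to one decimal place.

Step 3: 13.0 × 1.250³ = 25.391px
Step 6: 13.0 × 1.250⁶ = 49.591px
Difference: 49.591 − 25.391 = 24.200px

24.2px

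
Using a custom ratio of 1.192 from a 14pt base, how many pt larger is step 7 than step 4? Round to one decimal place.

Step 4: 14.0 × 1.192⁴ = 28.264pt
Step 7: 14.0 × 1.192⁷ = 47.870pt
Difference: 47.870 − 28.264 = 19.606pt

19.6pt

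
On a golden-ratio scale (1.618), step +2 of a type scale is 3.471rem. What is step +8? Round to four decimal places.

62.2767rem

3.471 × 1.618⁶ = 3.471 × 17.94201 ≈ 62.2767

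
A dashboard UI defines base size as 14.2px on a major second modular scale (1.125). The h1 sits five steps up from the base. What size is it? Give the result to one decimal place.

A modular type scale is a geometric sequence: sizeₙ = base × rⁿ.
14.2 × 1.125⁵ = 14.2 × 1.80203 ≈ 25.59

25.6px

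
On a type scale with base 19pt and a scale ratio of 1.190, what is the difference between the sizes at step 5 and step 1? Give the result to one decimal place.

Step 1: 19.0 × 1.190 = 22.610pt
Step 5: 19.0 × 1.190⁵ = 45.341pt
Difference: 45.341 − 22.610 = 22.731pt

22.7pt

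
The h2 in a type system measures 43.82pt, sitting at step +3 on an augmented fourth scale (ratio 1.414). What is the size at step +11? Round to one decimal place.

The gap is 11 − (3) = 8 steps, so the factor is 1.414^8.
43.82 × 1.414⁸ = 43.82 × 15.98068 ≈ 700.273

700.3pt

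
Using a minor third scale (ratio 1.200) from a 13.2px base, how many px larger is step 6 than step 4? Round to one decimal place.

Step 4: 13.2 × 1.200⁴ = 27.372px
Step 6: 13.2 × 1.200⁶ = 39.415px
Difference: 39.415 − 27.372 = 12.043px

12.0px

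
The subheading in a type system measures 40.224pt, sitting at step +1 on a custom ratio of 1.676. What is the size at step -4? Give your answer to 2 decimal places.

The gap is -4 − (1) = -5 steps, so the factor is 1.676^-5.
40.224 ÷ 1.676⁵ = 40.224 ÷ 13.22422 ≈ 3.042

3.04pt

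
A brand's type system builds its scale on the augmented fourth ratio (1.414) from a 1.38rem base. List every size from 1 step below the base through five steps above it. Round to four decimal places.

0.9760rem, 1.3800rem, 1.9513rem, 2.7592rem, 3.9015rem, 5.5167rem, 7.8006rem

Step -1: 1.38 ÷ 1.414 = 0.9760
Step 0: 1.38rem
Step 1: 1.38 × 1.414 = 1.9513
Step 2: 1.38 × 1.414² = 2.7592
Step 3: 1.38 × 1.414³ = 3.9015
Step 4: 1.38 × 1.414⁴ = 5.5167
Step 5: 1.38 × 1.414⁵ = 7.8006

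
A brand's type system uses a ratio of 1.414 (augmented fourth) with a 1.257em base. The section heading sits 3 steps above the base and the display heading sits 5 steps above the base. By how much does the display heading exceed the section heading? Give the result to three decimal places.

3.552em

Step 3: 1.257 × 1.414³ = 3.55372em
Step 5: 1.257 × 1.414⁵ = 7.10530em
Difference: 7.10530 − 3.55372 = 3.55158em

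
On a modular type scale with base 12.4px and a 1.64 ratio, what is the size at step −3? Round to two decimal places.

Each step on a modular scale multiplies by the ratio, so the size n steps from the base is base × ratioⁿ.
12.4 ÷ 1.64³ = 12.4 ÷ 4.41094 ≈ 2.81

2.81px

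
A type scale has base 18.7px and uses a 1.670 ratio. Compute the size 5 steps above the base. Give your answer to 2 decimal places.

Every step multiplies by the scale ratio.
18.7 × 1.670⁵ = 18.7 × 12.98920 ≈ 242.90

242.90px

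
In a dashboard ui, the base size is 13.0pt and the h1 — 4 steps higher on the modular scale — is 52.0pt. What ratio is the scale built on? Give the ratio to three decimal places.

1.414

The ratio satisfies 13.0 × r⁴ = 52.0, so r = (52.0 / 13.0)^(1/4).
r = 4.0000^(1/4) ≈ 1.4142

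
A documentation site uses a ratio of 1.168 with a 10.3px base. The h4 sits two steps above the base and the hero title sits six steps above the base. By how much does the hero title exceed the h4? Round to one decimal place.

12.1px

Step 2: 10.3 × 1.168² = 14.052px
Step 6: 10.3 × 1.168⁶ = 26.151px
Difference: 26.151 − 14.052 = 12.099px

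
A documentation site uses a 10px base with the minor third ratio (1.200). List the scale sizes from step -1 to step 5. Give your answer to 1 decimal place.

Step -1: 10.0 ÷ 1.200 = 8.3
Step 0: 10px
Step 1: 10.0 × 1.200 = 12.0
Step 2: 10.0 × 1.200² = 14.4
Step 3: 10.0 × 1.200³ = 17.3
Step 4: 10.0 × 1.200⁴ = 20.7
Step 5: 10.0 × 1.200⁵ = 24.9

8.3px, 10.0px, 12.0px, 14.4px, 17.3px, 20.7px, 24.9px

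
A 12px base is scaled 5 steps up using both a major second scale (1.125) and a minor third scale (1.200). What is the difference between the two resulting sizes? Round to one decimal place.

8.2px

Major second: 12.0 × 1.125⁵ = 21.624px
Minor third: 12.0 × 1.200⁵ = 29.860px
Difference: 29.860 − 21.624 = 8.236px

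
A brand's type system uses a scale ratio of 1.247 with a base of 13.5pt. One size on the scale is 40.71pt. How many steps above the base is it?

5

1.247ⁿ = 40.71 / 13.5 = 3.0156
n = ln(3.0156) / ln(1.247) = 1.1038 / 0.2207 ≈ 5.00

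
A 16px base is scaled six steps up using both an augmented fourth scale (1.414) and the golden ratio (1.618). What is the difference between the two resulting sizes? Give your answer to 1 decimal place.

Augmented fourth: 16.0 × 1.414⁶ = 127.884px
Golden ratio: 16.0 × 1.618⁶ = 287.072px
Difference: 287.072 − 127.884 = 159.188px

159.2px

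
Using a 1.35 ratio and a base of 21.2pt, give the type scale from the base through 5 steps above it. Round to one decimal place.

21.2pt, 28.6pt, 38.6pt, 52.2pt, 70.4pt, 95.1pt

Step 0: 21.2pt
Step 1: 21.2 × 1.35 = 28.6
Step 2: 21.2 × 1.35² = 38.6
Step 3: 21.2 × 1.35³ = 52.2
Step 4: 21.2 × 1.35⁴ = 70.4
Step 5: 21.2 × 1.35⁵ = 95.1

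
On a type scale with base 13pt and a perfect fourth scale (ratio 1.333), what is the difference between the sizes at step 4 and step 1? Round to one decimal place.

Step 1: 13.0 × 1.333 = 17.329pt
Step 4: 13.0 × 1.333⁴ = 41.045pt
Difference: 41.045 − 17.329 = 23.716pt

23.7pt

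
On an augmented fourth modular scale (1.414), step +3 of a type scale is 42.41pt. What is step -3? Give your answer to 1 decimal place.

The gap is -3 − (3) = -6 steps, so the factor is 1.414^-6.
42.41 ÷ 1.414⁶ = 42.41 ÷ 7.99275 ≈ 5.306

5.3pt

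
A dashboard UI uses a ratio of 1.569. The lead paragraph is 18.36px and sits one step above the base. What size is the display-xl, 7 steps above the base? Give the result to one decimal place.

273.9px

18.36 × 1.569⁶ = 18.36 × 14.91893 ≈ 273.912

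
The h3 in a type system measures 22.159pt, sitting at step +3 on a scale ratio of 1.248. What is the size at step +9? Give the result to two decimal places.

83.72pt

Moving from step +3 to step +9 is 6 steps up, so multiply by r⁶.
22.159 × 1.248⁶ = 22.159 × 3.77822 ≈ 83.722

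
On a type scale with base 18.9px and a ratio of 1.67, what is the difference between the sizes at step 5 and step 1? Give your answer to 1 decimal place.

213.9px

Step 1: 18.9 × 1.67 = 31.563px
Step 5: 18.9 × 1.67⁵ = 245.496px
Difference: 245.496 − 31.563 = 213.933px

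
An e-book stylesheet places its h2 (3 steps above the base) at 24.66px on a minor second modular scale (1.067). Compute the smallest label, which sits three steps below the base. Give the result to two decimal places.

16.71px

24.66 ÷ 1.067⁶ = 24.66 ÷ 1.47566 ≈ 16.711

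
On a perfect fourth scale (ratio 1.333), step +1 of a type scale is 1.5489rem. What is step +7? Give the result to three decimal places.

1.5489 × 1.333⁶ = 1.5489 × 5.61023 ≈ 8.690

8.690rem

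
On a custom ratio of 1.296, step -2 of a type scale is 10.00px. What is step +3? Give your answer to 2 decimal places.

The gap is 3 − (-2) = 5 steps, so the factor is 1.296^5.
10.00 × 1.296⁵ = 10.00 × 3.65616 ≈ 36.562

36.56px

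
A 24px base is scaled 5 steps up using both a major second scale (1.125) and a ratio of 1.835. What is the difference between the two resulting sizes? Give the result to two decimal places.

Major second: 24.0 × 1.125⁵ = 43.2488px
At 1.835: 24.0 × 1.835⁵ = 499.3345px
Difference: 499.3345 − 43.2488 = 456.0857px

456.09px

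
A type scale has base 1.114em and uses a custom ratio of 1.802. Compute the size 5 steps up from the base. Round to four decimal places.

1.114 × 1.802⁵ = 1.114 × 19.00089 ≈ 21.1670

21.1670em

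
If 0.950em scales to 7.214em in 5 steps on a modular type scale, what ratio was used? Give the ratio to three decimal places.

r⁵ = 7.214 / 0.950, so r = (7.214/0.950)^(1/5).
r = 7.5937^(1/5) ≈ 1.5000

1.500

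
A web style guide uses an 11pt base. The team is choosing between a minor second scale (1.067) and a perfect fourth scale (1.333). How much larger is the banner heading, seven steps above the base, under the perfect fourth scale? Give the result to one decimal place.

64.9pt

Minor second: 11.0 × 1.067⁷ = 17.320pt
Perfect fourth: 11.0 × 1.333⁷ = 82.263pt
Difference: 82.263 − 17.320 = 64.943pt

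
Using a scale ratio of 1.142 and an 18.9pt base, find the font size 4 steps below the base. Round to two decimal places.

11.11pt

18.9 ÷ 1.142⁴ = 18.9 ÷ 1.70084 ≈ 11.11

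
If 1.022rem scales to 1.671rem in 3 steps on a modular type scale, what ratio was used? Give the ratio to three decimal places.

The ratio satisfies 1.022 × r³ = 1.671, so r = (1.671 / 1.022)^(1/3).
r = 1.6350^(1/3) ≈ 1.1781

1.178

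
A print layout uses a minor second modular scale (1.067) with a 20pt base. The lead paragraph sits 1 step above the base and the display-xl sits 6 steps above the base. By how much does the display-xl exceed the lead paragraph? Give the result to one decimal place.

Step 1: 20.0 × 1.067 = 21.340pt
Step 6: 20.0 × 1.067⁶ = 29.513pt
Difference: 29.513 − 21.340 = 8.173pt

8.2pt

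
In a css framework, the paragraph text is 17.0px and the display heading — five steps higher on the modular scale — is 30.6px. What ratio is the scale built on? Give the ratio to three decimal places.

The ratio satisfies 17.0 × r⁵ = 30.6, so r = (30.6 / 17.0)^(1/5).
r = 1.8000^(1/5) ≈ 1.1247

1.125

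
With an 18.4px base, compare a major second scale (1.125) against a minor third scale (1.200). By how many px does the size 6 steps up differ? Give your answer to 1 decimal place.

17.6px

Major second: 18.4 × 1.125⁶ = 37.302px
Minor third: 18.4 × 1.200⁶ = 54.942px
Difference: 54.942 − 37.302 = 17.640px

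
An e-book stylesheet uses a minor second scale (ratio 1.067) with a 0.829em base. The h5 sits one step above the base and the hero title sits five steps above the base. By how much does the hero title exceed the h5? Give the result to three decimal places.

Step 1: 0.829 × 1.067 = 0.88454em
Step 5: 0.829 × 1.067⁵ = 1.14651em
Difference: 1.14651 − 0.88454 = 0.26197em

0.262em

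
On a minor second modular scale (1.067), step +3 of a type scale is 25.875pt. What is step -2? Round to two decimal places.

Moving from step +3 to step -2 is 5 steps down, so divide by r⁵.
25.875 ÷ 1.067⁵ = 25.875 ÷ 1.38300 ≈ 18.709

18.71pt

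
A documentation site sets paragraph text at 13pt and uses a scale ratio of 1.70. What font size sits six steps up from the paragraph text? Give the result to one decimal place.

313.8pt

13.0 × 1.70⁶ = 13.0 × 24.13757 ≈ 313.79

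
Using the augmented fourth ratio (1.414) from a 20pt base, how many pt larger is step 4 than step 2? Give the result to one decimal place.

40.0pt

Step 2: 20.0 × 1.414² = 39.988pt
Step 4: 20.0 × 1.414⁴ = 79.952pt
Difference: 79.952 − 39.988 = 39.964pt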